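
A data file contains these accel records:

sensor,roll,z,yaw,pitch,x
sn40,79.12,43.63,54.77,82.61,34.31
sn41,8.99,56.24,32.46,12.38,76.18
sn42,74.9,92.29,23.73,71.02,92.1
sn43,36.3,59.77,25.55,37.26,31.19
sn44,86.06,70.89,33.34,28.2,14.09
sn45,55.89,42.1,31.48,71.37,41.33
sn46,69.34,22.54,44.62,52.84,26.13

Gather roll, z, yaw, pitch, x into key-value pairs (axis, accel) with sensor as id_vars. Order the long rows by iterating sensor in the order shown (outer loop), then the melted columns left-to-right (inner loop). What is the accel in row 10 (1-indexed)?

76.18

35 rows total (7 × 5). Row 10: index ⌊(10-1)/5⌋ = 1 into sensor → sn41; (10-1) mod 5 = 4 into the melted columns → x.
So row 10 is (sn41, x, 76.18); accel = 76.18.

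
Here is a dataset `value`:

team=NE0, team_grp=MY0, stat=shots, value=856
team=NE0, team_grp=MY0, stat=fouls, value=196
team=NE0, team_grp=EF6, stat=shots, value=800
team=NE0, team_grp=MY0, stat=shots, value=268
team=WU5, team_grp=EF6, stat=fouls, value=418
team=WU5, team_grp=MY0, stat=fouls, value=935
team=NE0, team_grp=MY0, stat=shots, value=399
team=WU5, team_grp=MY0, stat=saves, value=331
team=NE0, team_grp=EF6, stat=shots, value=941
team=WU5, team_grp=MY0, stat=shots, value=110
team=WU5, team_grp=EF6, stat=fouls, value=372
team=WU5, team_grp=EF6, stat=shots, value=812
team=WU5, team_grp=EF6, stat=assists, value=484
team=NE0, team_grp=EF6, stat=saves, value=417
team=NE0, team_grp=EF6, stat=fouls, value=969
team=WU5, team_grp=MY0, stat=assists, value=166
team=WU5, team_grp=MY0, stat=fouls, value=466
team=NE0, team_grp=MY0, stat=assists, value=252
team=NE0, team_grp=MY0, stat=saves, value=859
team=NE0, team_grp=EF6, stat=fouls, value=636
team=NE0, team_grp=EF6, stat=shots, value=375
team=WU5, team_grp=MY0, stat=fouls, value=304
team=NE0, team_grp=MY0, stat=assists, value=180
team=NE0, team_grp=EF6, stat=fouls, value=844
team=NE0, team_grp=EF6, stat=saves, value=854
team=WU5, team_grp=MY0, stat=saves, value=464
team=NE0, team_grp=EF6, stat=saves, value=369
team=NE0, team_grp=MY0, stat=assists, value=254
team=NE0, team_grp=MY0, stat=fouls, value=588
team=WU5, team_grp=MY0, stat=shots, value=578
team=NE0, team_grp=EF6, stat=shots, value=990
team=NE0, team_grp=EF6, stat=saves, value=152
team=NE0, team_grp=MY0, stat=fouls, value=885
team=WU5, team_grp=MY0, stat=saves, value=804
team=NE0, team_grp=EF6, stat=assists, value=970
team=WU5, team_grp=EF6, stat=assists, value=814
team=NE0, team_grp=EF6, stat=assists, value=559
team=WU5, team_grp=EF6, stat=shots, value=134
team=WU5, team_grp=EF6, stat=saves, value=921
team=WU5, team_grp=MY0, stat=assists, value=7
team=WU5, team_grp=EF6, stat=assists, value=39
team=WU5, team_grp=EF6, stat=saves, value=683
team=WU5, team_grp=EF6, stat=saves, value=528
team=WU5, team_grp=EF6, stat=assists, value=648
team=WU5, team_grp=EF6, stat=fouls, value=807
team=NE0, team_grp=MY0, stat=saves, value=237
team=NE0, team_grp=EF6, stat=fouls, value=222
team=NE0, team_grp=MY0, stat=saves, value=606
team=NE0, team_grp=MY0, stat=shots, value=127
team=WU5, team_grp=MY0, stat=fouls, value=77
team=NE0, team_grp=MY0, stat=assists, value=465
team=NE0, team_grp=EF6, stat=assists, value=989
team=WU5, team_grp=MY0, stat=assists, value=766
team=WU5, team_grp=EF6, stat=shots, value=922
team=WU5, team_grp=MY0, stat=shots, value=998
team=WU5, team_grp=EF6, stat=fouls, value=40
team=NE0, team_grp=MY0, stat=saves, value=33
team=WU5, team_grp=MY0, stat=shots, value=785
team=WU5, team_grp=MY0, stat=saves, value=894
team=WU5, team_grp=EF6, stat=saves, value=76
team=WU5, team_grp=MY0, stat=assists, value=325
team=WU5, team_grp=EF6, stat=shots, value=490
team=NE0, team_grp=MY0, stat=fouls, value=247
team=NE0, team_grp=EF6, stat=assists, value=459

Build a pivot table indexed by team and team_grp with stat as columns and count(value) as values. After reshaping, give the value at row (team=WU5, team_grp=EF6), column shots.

4

Rows with team=WU5, team_grp=EF6 and stat=shots: value values are 812, 134, 922, 490.
4 rows match — count = 4.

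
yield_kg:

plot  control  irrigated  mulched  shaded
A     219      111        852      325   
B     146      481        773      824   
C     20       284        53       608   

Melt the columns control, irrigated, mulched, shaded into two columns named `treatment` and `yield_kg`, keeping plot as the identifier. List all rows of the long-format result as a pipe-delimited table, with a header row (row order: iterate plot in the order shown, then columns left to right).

Each (plot, column) pair becomes one row: 3 × 4 = 12 rows.
For example, (A, control) → yield_kg=219.

| plot | treatment | yield_kg |
| A | control | 219 |
| A | irrigated | 111 |
| A | mulched | 852 |
| A | shaded | 325 |
| B | control | 146 |
| B | irrigated | 481 |
| B | mulched | 773 |
| B | shaded | 824 |
| C | control | 20 |
| C | irrigated | 284 |
| C | mulched | 53 |
| C | shaded | 608 |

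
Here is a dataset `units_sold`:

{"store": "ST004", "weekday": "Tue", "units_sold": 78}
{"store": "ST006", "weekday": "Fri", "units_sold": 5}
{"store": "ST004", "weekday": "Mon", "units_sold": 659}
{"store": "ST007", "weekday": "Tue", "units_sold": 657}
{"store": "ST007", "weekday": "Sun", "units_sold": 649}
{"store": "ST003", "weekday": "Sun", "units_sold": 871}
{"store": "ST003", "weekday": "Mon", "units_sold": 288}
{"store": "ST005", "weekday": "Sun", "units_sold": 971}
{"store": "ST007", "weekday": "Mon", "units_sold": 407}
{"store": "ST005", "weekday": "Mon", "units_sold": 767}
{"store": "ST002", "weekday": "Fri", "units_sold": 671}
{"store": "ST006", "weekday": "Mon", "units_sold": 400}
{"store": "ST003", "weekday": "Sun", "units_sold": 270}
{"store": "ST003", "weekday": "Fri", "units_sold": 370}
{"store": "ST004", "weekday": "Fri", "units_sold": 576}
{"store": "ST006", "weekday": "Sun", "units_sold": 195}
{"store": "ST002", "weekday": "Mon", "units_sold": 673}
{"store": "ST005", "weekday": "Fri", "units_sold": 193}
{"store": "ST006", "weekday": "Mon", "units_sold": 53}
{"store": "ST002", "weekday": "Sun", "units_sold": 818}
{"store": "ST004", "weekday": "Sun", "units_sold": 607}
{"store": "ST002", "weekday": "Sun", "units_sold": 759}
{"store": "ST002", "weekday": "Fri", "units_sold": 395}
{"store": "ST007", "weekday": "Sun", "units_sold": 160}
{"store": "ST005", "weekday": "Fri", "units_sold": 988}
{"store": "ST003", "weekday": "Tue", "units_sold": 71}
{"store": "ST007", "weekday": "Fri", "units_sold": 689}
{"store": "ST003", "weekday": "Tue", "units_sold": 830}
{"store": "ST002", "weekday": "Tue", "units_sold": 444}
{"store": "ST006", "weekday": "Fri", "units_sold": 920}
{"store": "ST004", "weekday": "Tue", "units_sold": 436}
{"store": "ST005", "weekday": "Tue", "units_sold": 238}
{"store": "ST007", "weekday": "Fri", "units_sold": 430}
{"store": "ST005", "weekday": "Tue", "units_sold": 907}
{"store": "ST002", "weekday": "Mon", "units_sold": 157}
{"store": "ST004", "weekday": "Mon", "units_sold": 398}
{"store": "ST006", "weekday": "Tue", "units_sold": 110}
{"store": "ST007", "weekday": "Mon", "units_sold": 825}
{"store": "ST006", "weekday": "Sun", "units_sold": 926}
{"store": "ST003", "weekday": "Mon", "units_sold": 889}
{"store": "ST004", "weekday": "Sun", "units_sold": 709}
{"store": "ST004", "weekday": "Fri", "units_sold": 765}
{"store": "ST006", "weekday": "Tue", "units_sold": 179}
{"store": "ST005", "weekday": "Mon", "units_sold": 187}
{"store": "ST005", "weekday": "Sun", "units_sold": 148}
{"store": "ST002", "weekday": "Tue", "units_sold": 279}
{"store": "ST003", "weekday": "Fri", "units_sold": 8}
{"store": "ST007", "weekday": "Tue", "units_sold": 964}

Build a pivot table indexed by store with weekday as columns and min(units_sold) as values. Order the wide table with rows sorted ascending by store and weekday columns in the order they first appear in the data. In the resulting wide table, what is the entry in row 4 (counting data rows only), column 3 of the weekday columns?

187

With rows sorted ascending by store, row 4 is store=ST005. weekday columns in first-appearance order: Tue, Fri, Mon, Sun; column 3 is Mon.
Long rows with store=ST005, weekday=Mon: min(767, 187) = 187.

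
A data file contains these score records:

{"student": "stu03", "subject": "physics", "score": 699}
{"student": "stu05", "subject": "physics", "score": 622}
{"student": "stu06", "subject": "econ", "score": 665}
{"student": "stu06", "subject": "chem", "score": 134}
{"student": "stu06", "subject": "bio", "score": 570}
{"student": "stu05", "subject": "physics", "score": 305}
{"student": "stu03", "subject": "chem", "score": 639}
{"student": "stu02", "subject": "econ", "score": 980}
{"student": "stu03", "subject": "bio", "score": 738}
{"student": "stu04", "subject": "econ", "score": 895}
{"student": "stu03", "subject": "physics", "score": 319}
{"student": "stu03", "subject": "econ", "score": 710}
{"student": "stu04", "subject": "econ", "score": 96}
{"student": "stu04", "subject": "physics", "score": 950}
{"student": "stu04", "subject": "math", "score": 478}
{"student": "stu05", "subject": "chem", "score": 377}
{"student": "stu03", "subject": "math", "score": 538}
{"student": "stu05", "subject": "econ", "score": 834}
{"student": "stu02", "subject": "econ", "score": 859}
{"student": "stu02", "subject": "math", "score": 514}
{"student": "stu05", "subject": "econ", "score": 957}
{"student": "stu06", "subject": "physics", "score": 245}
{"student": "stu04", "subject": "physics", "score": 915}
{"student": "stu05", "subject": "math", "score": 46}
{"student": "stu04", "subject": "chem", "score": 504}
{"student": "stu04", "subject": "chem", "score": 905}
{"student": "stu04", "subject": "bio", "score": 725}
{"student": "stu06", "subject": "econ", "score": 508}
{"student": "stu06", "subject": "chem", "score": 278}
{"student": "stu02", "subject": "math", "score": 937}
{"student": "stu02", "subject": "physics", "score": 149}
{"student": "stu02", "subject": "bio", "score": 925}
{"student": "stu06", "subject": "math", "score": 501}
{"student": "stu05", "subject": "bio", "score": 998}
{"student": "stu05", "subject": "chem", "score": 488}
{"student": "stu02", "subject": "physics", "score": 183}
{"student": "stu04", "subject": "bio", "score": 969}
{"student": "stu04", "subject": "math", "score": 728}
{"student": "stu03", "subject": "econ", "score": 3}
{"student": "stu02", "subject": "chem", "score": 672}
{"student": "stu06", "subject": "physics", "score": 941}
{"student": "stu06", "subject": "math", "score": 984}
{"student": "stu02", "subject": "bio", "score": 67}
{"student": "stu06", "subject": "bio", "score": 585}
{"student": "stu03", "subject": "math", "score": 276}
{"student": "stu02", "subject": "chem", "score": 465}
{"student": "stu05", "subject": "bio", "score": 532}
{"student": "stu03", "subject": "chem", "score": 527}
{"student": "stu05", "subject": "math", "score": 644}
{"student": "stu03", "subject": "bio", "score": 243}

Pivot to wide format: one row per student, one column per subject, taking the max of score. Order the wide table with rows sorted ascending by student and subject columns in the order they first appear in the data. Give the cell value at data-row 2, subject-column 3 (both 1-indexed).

639

With rows sorted ascending by student, row 2 is student=stu03. subject columns in first-appearance order: physics, econ, chem, bio, math; column 3 is chem.
Long rows with student=stu03, subject=chem: max(639, 527) = 639.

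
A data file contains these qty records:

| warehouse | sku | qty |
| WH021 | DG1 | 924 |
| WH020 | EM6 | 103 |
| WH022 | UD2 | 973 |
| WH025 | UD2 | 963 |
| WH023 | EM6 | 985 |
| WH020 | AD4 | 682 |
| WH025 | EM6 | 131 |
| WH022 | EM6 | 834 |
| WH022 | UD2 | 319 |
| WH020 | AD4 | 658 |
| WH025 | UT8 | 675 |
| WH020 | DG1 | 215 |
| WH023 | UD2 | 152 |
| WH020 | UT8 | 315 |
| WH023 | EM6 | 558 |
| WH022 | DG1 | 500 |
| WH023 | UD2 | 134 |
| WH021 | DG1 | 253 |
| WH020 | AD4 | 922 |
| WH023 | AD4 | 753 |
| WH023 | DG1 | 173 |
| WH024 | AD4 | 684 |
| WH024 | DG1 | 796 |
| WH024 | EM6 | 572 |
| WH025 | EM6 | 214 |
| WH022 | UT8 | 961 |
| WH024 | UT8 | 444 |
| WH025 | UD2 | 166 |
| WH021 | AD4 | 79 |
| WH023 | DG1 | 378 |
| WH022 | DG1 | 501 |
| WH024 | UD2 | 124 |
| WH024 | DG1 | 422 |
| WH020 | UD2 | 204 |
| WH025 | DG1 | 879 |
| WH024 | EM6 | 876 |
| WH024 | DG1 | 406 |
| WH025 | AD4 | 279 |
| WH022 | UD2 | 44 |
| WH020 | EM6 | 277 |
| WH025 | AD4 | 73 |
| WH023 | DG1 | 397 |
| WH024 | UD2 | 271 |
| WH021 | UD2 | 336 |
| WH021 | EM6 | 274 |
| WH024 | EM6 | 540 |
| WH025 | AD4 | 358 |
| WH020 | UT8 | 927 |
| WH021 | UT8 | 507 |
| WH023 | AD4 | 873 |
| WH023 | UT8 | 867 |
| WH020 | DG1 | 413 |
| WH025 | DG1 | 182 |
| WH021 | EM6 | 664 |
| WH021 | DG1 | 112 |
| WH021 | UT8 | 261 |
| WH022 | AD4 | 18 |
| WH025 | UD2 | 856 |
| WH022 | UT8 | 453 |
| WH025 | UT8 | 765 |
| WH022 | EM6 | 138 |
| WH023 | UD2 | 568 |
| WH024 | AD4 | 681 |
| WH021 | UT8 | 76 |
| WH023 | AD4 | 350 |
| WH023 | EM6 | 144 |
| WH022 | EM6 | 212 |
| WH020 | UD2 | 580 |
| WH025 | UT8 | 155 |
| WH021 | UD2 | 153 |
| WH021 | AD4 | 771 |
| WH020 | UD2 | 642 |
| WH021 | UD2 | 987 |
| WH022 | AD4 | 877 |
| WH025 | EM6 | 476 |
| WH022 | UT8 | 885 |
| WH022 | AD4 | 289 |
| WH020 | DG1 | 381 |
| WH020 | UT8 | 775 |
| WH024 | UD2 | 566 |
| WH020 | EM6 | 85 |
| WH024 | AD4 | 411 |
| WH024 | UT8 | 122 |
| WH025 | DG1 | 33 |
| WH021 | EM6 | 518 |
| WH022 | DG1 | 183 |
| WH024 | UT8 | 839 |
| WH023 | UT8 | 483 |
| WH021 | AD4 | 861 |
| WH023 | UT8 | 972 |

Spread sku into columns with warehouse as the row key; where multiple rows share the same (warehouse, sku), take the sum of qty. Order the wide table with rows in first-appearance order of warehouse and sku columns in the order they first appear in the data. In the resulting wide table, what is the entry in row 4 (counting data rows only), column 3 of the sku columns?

With rows in first-appearance order of warehouse, row 4 is warehouse=WH025. sku columns in first-appearance order: DG1, EM6, UD2, AD4, UT8; column 3 is UD2.
Long rows with warehouse=WH025, sku=UD2: 963 + 166 + 856 = 1985.

1985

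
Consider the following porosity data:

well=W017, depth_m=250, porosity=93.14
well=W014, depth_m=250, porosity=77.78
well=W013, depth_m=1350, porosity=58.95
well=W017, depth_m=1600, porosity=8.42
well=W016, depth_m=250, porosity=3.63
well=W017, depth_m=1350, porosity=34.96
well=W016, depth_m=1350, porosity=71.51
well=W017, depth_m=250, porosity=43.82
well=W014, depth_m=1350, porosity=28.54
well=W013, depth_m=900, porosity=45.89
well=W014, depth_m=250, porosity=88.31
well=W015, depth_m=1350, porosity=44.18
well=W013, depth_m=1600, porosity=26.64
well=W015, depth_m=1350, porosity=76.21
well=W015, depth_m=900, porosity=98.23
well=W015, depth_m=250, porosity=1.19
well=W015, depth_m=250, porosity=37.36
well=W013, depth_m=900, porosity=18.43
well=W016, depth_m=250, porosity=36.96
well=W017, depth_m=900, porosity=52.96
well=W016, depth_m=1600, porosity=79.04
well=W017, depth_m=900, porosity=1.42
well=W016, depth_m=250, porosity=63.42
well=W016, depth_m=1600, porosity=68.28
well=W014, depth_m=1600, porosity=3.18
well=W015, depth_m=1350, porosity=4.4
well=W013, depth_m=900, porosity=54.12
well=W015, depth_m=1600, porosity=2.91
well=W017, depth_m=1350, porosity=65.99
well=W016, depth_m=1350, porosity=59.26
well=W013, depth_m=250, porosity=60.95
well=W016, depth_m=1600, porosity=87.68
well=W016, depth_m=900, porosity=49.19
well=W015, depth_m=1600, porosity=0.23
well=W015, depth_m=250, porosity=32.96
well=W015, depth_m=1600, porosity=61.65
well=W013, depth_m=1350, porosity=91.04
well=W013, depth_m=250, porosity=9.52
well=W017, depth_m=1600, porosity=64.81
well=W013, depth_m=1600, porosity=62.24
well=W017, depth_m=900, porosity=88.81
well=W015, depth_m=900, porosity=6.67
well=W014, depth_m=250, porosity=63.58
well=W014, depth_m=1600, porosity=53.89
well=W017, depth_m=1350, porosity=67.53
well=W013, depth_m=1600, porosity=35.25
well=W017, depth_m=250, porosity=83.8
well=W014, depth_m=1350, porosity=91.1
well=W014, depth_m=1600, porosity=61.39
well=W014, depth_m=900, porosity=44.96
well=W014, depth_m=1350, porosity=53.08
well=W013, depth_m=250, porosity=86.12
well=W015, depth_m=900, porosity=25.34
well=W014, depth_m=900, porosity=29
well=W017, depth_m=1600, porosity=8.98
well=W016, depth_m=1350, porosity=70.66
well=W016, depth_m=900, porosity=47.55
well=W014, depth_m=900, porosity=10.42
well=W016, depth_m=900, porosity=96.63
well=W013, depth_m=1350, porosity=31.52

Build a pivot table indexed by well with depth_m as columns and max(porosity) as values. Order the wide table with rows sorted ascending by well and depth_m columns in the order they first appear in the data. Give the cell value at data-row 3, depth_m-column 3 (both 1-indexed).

61.65

With rows sorted ascending by well, row 3 is well=W015. depth_m columns in first-appearance order: 250, 1350, 1600, 900; column 3 is 1600.
Long rows with well=W015, depth_m=1600: max(2.91, 0.23, 61.65) = 61.65.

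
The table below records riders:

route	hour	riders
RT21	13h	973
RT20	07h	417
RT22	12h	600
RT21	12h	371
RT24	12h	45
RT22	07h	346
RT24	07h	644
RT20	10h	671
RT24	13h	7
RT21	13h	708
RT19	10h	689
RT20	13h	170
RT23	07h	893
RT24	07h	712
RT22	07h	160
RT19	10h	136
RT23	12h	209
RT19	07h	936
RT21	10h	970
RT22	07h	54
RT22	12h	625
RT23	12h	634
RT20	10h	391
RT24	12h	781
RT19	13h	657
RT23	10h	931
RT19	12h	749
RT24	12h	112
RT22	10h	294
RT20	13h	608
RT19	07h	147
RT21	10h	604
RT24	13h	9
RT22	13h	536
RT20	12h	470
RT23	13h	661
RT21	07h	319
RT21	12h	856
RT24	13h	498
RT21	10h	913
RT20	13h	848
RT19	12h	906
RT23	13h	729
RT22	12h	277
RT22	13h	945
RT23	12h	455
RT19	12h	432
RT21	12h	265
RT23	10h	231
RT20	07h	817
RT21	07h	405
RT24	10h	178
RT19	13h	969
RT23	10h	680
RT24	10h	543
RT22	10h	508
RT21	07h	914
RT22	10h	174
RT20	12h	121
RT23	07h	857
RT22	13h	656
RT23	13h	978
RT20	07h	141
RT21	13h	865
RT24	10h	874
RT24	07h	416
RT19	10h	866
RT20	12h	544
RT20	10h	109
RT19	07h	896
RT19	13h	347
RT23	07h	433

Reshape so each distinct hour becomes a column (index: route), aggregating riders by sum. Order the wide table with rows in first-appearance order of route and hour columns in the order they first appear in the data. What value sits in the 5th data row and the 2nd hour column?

1979

With rows in first-appearance order of route, row 5 is route=RT19. hour columns in first-appearance order: 13h, 07h, 12h, 10h; column 2 is 07h.
Long rows with route=RT19, hour=07h: 936 + 147 + 896 = 1979.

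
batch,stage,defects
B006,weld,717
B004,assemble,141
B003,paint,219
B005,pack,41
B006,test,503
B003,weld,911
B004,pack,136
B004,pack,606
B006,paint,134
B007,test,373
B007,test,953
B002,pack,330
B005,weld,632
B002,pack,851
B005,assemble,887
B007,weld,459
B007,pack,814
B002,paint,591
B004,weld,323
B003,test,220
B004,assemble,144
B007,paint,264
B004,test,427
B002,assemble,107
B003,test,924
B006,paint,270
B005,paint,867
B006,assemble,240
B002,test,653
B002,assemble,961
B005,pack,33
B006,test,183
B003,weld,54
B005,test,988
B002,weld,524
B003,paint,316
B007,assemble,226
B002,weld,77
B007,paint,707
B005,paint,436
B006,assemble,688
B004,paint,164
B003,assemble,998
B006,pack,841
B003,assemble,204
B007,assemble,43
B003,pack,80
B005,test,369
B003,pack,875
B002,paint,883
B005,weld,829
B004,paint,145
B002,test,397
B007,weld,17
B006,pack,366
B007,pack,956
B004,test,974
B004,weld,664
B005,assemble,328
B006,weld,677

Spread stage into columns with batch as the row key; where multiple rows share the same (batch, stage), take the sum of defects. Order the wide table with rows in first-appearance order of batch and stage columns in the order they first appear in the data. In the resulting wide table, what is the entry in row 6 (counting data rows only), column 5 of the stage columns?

1050

With rows in first-appearance order of batch, row 6 is batch=B002. stage columns in first-appearance order: weld, assemble, paint, pack, test; column 5 is test.
Long rows with batch=B002, stage=test: 653 + 397 = 1050.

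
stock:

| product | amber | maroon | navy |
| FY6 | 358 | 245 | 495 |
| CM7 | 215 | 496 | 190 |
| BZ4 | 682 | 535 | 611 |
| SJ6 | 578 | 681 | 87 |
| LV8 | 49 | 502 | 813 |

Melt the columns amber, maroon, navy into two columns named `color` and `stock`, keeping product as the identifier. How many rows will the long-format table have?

5 product values × 3 melted columns = 15 rows.

15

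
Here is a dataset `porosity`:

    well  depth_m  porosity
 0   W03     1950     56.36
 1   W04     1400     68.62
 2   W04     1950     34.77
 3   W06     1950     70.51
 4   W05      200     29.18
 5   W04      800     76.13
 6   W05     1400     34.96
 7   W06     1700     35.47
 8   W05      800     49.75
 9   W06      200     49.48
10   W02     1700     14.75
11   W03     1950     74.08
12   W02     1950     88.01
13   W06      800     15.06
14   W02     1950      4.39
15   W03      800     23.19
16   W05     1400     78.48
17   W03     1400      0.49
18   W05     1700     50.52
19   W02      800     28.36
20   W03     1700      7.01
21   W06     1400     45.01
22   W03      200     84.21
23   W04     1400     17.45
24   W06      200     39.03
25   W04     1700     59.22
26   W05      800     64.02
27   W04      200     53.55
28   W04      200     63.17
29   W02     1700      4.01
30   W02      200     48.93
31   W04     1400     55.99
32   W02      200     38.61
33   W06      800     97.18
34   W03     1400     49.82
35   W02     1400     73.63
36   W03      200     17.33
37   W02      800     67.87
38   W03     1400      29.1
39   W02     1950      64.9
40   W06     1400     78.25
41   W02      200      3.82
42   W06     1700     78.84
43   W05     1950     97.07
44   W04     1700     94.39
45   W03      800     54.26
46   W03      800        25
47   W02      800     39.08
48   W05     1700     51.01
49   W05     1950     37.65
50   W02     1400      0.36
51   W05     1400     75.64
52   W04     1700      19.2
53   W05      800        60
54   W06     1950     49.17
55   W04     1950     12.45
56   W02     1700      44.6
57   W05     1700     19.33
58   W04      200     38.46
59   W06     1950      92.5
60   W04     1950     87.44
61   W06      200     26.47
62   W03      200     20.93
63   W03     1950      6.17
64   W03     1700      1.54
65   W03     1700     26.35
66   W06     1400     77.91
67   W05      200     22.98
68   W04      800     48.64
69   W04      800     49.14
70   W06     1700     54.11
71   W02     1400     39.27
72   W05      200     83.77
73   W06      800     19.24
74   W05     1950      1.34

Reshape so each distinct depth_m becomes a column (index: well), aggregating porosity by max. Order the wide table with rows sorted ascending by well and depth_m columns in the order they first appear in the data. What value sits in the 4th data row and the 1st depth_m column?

With rows sorted ascending by well, row 4 is well=W05. depth_m columns in first-appearance order: 1950, 1400, 200, 800, 1700; column 1 is 1950.
Long rows with well=W05, depth_m=1950: max(97.07, 37.65, 1.34) = 97.07.

97.07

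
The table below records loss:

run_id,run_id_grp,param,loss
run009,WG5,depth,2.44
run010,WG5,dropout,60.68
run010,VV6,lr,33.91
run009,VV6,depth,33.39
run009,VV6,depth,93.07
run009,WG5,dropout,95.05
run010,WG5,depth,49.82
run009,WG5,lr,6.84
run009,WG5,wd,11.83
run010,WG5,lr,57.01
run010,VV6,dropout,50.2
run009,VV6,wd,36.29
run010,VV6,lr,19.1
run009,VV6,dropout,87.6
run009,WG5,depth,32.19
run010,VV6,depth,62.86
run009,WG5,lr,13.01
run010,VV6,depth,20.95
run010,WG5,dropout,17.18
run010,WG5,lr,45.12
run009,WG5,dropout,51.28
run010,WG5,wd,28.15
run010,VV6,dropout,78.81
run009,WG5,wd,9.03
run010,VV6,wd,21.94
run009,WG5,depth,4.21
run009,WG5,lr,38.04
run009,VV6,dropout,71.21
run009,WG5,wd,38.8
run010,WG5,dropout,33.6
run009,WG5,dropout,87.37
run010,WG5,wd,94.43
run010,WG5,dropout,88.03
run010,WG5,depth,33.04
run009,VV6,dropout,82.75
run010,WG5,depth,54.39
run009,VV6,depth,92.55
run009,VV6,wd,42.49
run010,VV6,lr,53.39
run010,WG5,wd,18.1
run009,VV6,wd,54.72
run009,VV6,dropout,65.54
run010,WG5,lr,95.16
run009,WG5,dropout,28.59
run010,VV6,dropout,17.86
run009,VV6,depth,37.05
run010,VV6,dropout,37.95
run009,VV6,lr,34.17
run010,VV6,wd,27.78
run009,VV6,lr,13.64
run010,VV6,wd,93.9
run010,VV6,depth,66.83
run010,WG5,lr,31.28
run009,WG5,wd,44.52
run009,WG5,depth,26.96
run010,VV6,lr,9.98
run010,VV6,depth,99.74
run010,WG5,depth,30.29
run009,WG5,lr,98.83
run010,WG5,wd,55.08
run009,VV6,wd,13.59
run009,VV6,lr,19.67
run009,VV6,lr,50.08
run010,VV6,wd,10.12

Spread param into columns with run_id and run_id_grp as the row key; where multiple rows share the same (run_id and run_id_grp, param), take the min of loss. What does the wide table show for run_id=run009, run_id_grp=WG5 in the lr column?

Rows with run_id=run009, run_id_grp=WG5 and param=lr: loss values are 6.84, 13.01, 38.04, 98.83.
min(6.84, 13.01, 38.04, 98.83) = 6.84.

6.84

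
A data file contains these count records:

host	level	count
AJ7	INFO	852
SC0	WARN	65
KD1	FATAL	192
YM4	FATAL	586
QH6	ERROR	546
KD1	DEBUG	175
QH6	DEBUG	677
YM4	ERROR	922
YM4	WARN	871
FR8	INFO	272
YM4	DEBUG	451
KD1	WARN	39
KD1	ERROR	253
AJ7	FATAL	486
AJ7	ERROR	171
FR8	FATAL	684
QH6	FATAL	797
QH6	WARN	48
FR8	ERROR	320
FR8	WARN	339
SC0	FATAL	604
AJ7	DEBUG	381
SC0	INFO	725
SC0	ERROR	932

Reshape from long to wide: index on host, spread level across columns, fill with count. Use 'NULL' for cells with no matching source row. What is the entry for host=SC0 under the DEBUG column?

No long-format row has host=SC0 and level=DEBUG, so the cell is NULL.

NULL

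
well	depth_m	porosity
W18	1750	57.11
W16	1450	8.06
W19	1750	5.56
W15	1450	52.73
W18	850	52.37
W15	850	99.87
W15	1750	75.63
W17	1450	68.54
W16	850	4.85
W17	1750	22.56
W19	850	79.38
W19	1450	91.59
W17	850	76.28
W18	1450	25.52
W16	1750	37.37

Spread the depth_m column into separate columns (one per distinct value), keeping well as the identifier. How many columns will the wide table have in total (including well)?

1 column for well plus 3 distinct depth_m values → 4 columns.

4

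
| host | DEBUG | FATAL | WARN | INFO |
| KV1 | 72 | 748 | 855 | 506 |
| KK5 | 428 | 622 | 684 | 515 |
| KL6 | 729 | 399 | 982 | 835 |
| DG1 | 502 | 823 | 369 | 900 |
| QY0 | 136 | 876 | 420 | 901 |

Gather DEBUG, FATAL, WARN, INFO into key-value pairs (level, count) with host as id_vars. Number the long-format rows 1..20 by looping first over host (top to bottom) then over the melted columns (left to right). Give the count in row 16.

900

20 rows total (5 × 4). Row 16: index ⌊(16-1)/4⌋ = 3 into host → DG1; (16-1) mod 4 = 3 into the melted columns → INFO.
So row 16 is (DG1, INFO, 900); count = 900.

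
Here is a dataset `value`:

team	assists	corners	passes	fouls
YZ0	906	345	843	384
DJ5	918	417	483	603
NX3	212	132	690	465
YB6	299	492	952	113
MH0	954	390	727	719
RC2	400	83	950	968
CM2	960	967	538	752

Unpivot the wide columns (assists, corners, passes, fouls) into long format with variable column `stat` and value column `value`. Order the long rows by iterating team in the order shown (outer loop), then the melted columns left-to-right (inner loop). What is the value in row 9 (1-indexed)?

212

28 rows total (7 × 4). Row 9: index ⌊(9-1)/4⌋ = 2 into team → NX3; (9-1) mod 4 = 0 into the melted columns → assists.
So row 9 is (NX3, assists, 212); value = 212.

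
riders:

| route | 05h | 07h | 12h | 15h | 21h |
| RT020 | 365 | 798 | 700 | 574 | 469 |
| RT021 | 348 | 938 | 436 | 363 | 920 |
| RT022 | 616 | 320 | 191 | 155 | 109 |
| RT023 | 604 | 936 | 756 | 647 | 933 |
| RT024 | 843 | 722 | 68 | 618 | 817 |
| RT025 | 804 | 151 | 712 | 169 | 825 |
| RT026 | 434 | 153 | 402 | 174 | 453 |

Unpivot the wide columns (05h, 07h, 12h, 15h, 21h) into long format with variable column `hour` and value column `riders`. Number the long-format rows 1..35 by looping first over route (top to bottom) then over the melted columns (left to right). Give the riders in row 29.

35 rows total (7 × 5). Row 29: index ⌊(29-1)/5⌋ = 5 into route → RT025; (29-1) mod 5 = 3 into the melted columns → 15h.
So row 29 is (RT025, 15h, 169); riders = 169.

169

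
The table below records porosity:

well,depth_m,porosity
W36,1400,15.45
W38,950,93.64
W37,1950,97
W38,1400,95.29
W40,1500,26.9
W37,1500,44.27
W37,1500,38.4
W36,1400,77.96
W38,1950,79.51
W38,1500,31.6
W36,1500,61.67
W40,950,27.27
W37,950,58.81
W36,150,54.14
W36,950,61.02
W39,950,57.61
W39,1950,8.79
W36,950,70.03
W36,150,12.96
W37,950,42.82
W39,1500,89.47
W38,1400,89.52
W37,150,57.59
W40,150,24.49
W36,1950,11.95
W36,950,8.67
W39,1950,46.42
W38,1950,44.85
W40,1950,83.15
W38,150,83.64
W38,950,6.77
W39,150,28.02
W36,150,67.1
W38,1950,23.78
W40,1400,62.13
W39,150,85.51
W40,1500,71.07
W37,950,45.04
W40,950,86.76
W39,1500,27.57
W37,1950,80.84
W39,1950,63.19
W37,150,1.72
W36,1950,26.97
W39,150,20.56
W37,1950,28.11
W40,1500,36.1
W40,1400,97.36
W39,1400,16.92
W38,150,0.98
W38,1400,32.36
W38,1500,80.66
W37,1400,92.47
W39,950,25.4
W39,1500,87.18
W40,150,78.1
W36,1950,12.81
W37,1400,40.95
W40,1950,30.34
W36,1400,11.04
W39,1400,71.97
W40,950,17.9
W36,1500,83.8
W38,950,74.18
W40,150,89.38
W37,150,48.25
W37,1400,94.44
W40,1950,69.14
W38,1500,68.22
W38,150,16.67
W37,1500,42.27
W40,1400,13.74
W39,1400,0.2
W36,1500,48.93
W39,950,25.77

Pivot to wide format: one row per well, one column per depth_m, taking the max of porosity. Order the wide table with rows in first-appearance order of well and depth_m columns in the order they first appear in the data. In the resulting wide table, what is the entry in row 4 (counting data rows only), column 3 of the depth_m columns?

With rows in first-appearance order of well, row 4 is well=W40. depth_m columns in first-appearance order: 1400, 950, 1950, 1500, 150; column 3 is 1950.
Long rows with well=W40, depth_m=1950: max(83.15, 30.34, 69.14) = 83.15.

83.15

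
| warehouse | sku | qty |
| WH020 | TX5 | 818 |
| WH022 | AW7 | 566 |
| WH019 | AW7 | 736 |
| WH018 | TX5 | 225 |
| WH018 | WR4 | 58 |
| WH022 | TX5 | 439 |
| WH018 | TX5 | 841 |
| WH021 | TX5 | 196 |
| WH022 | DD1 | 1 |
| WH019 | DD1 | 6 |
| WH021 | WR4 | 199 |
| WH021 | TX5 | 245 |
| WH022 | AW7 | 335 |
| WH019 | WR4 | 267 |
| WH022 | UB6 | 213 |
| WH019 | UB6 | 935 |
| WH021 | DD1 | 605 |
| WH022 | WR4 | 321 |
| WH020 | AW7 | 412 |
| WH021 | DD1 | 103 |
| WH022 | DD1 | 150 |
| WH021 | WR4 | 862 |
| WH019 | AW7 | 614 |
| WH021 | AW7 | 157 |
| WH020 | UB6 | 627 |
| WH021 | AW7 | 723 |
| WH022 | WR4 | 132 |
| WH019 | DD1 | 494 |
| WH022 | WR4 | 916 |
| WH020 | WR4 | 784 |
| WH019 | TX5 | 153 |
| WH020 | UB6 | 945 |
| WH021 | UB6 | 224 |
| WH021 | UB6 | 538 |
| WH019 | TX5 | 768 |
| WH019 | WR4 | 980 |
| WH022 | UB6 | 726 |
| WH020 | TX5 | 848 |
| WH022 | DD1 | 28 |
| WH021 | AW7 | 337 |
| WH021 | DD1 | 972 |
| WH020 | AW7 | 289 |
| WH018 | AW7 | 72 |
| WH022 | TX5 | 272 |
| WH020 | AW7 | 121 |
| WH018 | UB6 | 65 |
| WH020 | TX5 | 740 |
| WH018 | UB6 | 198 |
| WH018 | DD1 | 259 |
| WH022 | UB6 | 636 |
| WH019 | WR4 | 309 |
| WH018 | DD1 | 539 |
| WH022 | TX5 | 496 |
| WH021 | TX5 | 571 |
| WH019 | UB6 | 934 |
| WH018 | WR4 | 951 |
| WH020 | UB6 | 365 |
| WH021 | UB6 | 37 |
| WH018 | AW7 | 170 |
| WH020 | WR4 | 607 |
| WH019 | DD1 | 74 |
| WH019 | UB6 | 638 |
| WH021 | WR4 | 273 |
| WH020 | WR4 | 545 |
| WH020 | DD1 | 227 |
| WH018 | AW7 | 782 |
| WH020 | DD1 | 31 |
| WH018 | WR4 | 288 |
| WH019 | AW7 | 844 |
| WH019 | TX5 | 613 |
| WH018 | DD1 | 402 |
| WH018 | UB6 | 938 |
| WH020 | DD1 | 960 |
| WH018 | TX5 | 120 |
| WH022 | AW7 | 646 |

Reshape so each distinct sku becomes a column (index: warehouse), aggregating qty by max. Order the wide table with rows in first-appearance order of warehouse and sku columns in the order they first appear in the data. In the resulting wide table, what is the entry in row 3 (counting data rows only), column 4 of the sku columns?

494

With rows in first-appearance order of warehouse, row 3 is warehouse=WH019. sku columns in first-appearance order: TX5, AW7, WR4, DD1, UB6; column 4 is DD1.
Long rows with warehouse=WH019, sku=DD1: max(6, 494, 74) = 494.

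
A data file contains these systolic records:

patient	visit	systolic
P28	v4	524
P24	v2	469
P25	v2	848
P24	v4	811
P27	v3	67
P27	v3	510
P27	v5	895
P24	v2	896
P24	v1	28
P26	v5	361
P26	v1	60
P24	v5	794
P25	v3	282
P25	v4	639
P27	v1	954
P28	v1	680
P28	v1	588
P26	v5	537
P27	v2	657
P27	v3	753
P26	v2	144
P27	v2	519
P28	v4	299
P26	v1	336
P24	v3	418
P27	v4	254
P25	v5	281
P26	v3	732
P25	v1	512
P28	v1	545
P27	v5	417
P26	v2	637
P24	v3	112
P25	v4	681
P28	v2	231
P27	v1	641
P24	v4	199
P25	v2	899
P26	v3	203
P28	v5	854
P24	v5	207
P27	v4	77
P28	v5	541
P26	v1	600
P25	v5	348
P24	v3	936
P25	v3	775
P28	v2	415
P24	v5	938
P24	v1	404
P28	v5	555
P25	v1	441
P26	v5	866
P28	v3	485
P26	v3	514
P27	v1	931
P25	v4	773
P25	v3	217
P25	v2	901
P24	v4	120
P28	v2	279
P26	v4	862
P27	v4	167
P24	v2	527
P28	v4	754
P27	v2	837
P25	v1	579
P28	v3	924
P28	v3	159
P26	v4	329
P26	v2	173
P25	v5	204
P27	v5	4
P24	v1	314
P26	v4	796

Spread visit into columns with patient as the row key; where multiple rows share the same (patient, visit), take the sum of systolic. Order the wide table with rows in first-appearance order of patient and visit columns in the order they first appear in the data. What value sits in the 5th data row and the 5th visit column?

996

With rows in first-appearance order of patient, row 5 is patient=P26. visit columns in first-appearance order: v4, v2, v3, v5, v1; column 5 is v1.
Long rows with patient=P26, visit=v1: 60 + 336 + 600 = 996.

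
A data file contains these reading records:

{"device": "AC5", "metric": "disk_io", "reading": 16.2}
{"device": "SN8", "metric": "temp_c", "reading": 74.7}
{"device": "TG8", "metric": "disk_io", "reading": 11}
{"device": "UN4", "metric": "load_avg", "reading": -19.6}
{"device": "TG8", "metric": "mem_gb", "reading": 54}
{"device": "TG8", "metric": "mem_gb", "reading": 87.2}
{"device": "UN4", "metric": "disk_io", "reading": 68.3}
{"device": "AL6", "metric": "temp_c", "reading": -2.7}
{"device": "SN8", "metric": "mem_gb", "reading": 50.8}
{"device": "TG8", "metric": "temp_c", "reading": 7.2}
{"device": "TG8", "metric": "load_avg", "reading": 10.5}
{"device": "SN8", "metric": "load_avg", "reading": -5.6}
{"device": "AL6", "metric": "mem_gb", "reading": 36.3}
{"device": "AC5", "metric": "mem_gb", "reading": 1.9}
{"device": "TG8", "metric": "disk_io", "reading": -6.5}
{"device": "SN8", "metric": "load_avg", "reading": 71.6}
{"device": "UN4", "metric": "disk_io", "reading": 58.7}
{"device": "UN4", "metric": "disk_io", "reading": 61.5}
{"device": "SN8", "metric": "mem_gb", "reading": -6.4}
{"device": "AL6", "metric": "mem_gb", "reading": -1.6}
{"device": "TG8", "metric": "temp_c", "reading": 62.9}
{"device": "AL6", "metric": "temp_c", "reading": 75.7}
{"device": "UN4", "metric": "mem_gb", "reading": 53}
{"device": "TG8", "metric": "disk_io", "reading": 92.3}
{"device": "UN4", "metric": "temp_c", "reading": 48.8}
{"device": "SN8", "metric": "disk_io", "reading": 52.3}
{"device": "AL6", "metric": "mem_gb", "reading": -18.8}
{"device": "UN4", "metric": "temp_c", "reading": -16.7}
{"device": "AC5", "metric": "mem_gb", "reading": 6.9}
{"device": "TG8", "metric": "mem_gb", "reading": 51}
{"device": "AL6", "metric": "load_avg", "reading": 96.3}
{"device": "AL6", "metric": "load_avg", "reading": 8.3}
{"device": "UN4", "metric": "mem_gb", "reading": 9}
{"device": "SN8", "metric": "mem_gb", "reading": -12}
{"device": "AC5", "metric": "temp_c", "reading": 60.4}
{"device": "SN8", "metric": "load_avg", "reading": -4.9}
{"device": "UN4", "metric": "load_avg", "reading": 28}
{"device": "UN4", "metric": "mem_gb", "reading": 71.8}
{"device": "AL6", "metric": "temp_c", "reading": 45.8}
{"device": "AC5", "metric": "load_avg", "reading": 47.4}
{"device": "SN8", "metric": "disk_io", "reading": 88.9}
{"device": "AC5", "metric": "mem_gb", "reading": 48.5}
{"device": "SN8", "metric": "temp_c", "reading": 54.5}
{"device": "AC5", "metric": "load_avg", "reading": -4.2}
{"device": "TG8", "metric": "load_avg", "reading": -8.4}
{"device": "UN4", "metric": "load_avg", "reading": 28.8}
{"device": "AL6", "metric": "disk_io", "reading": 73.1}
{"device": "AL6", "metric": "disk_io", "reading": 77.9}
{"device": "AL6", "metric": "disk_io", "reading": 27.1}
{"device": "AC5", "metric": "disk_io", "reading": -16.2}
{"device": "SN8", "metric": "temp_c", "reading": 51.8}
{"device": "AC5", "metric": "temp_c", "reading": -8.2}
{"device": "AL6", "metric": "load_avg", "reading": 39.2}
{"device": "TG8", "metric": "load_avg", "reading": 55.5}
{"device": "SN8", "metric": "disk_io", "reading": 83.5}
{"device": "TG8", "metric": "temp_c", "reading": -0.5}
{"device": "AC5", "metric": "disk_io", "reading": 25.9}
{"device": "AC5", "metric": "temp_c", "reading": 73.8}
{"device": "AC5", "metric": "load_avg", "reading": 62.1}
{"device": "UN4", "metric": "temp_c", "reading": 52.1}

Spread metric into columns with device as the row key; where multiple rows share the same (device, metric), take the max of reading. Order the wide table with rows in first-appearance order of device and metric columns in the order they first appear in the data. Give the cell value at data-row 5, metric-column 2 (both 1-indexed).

75.7

With rows in first-appearance order of device, row 5 is device=AL6. metric columns in first-appearance order: disk_io, temp_c, load_avg, mem_gb; column 2 is temp_c.
Long rows with device=AL6, metric=temp_c: max(-2.7, 75.7, 45.8) = 75.7.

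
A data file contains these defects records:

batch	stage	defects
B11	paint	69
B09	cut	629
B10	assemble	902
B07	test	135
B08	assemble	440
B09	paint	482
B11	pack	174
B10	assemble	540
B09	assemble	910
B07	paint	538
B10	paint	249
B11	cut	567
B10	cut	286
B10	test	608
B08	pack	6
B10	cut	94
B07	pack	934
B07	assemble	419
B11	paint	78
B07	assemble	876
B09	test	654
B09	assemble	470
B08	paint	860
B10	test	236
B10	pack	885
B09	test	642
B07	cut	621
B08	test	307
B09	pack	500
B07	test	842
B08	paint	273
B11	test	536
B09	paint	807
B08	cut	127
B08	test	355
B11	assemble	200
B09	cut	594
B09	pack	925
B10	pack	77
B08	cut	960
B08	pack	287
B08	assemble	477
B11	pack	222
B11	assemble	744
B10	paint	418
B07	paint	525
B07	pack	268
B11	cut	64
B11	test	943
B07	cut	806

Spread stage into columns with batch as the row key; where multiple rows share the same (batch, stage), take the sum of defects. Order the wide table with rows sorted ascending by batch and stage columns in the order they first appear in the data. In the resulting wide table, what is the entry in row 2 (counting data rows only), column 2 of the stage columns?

1087

With rows sorted ascending by batch, row 2 is batch=B08. stage columns in first-appearance order: paint, cut, assemble, test, pack; column 2 is cut.
Long rows with batch=B08, stage=cut: 127 + 960 = 1087.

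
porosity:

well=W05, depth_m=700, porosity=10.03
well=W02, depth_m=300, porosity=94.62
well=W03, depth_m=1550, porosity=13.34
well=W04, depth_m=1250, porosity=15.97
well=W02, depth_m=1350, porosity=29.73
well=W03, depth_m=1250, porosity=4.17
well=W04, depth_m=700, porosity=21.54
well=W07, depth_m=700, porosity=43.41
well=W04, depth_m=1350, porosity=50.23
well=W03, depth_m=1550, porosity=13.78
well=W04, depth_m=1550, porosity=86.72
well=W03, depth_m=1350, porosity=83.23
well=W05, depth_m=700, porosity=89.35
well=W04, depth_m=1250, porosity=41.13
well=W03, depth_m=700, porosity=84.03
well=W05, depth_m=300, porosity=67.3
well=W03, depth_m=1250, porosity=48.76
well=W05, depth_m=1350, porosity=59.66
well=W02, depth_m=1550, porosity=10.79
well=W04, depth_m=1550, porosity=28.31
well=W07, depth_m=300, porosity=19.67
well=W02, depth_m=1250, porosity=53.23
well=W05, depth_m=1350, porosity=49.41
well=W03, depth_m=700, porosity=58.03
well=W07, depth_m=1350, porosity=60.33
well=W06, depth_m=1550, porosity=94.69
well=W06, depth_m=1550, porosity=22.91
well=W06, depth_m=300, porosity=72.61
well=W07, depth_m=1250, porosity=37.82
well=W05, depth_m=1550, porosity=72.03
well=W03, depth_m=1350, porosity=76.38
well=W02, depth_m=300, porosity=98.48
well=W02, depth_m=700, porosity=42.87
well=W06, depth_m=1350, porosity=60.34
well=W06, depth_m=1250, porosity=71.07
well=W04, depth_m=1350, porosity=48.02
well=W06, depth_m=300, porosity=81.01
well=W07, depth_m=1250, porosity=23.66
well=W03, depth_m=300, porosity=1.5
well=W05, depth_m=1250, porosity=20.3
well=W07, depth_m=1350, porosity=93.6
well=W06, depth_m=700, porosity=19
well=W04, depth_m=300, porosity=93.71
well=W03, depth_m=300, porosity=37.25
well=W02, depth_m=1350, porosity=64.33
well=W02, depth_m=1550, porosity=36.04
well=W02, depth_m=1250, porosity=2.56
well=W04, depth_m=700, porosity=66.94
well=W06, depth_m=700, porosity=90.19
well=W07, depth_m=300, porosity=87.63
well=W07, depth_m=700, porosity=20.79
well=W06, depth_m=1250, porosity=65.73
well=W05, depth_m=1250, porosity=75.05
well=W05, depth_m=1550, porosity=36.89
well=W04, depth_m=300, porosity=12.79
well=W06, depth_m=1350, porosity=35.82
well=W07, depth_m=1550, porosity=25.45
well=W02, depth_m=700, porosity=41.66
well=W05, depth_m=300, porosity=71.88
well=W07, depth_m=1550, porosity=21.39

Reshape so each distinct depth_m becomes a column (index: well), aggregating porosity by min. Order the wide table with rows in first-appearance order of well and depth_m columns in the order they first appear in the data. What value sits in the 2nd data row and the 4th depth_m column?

With rows in first-appearance order of well, row 2 is well=W02. depth_m columns in first-appearance order: 700, 300, 1550, 1250, 1350; column 4 is 1250.
Long rows with well=W02, depth_m=1250: min(53.23, 2.56) = 2.56.

2.56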